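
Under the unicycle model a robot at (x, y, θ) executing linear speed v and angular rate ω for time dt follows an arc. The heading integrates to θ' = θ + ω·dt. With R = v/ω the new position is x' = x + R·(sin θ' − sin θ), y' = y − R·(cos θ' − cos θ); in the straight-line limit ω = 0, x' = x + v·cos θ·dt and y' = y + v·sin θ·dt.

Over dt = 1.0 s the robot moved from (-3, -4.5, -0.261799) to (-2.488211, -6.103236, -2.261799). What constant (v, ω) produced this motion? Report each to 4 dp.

Δθ = -2.261799 − -0.261799 = -2.000000
ω = Δθ/dt = -2.000000/1.0 = -2.0000
R = −Δy/(cos θ' − cos θ) = -1.0000
v = R·ω = -1.0000·-2.0000 = 2.0000

v = 2.0000, ω = -2.0000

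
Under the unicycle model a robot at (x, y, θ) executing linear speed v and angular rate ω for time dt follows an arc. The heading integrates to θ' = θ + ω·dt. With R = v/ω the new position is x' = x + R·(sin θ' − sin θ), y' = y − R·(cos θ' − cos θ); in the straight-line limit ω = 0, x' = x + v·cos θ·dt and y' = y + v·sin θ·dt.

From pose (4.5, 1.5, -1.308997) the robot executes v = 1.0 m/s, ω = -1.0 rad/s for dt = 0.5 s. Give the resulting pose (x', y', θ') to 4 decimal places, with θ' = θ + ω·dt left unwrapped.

(4.5058, 1.0052, -1.8090)

θ' = -1.3090 + -1.0·0.5 = -1.8090
R = v/ω = 1.0/-1.0 = -1.0000
x' = 4.5 + -1.0000·(sin -1.8090 − sin -1.3090) = 4.5058
y' = 1.5 − -1.0000·(cos -1.8090 − cos -1.3090) = 1.0052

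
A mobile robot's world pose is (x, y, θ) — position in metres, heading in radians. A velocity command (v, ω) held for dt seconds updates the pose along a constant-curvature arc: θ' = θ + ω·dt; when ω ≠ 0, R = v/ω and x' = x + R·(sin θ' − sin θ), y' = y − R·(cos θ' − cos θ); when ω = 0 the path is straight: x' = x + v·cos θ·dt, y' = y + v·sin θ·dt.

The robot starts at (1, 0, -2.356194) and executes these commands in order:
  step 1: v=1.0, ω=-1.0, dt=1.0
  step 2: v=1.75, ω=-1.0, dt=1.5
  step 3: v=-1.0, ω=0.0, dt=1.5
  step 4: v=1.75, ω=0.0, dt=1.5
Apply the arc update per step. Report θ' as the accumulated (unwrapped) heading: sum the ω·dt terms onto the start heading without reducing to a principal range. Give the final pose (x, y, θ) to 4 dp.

step 1: θ'=-3.3562 (R=-1.0000) → pose (0.0799, -0.2700, -3.3562)
step 2: θ'=-4.8562 (R=-1.7500) → pose (-1.2793, 1.6907, -4.8562)
step 3: θ'=-4.8562 (straight) → pose (-1.4943, 0.2062, -4.8562)
step 4: θ'=-4.8562 (straight) → pose (-1.1181, 2.8041, -4.8562)

(-1.1181, 2.8041, -4.8562)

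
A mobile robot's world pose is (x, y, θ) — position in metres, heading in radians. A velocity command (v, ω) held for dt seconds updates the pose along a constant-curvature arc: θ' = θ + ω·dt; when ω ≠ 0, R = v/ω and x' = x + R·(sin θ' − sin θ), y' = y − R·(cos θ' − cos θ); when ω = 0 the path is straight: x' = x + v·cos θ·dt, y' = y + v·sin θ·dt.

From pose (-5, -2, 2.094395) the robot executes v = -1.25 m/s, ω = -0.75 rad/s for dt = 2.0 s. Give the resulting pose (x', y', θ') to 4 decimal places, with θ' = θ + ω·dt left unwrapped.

θ' = 2.0944 + -0.75·2.0 = 0.5944
R = v/ω = -1.25/-0.75 = 1.6667
x' = -5 + 1.6667·(sin 0.5944 − sin 2.0944) = -5.5100
y' = -2 − 1.6667·(cos 0.5944 − cos 2.0944) = -4.2141

(-5.5100, -4.2141, 0.5944)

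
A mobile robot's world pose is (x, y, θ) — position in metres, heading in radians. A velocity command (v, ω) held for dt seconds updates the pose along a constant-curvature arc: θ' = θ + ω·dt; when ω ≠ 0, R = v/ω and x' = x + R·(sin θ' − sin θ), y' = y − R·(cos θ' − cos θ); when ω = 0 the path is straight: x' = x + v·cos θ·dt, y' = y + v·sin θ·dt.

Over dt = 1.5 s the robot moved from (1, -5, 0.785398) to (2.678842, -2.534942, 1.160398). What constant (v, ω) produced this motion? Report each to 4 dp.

Δθ = 1.160398 − 0.785398 = 0.375000
ω = Δθ/dt = 0.375000/1.5 = 0.2500
R = −Δy/(cos θ' − cos θ) = 8.0000
v = R·ω = 8.0000·0.2500 = 2.0000

v = 2.0000, ω = 0.2500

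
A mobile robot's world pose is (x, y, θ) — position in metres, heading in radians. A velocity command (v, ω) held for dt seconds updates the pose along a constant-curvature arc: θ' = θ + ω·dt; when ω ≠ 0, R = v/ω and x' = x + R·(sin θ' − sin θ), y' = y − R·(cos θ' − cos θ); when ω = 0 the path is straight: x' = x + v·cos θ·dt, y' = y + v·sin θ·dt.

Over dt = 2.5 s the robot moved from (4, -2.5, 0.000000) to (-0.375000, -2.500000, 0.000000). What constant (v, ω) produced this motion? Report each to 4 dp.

v = -1.7500, ω = 0.0000

Δθ = 0.000000 − 0.000000 = 0.000000
ω = Δθ/dt = 0.000000/2.5 = 0.0000
ω = 0 → v = (Δx·cos θ + Δy·sin θ)/dt = -1.7500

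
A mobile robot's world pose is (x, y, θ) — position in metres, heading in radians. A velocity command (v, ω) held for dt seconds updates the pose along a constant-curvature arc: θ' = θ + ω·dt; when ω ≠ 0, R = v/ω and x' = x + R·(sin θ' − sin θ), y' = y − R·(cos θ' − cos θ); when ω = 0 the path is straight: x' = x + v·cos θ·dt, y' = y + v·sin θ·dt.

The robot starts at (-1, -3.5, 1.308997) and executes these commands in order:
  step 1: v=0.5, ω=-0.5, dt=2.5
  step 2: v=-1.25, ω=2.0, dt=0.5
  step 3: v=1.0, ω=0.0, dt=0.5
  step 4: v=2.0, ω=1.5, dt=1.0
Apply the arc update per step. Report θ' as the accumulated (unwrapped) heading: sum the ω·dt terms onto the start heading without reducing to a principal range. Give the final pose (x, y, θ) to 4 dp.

(-0.7851, -0.8761, 2.5590)

step 1: θ'=0.0590 (R=-1.0000) → pose (-0.0930, -2.7606, 0.0590)
step 2: θ'=1.0590 (R=-0.6250) → pose (-0.6011, -3.0784, 1.0590)
step 3: θ'=1.0590 (straight) → pose (-0.3562, -2.6424, 1.0590)
step 4: θ'=2.5590 (R=1.3333) → pose (-0.7851, -0.8761, 2.5590)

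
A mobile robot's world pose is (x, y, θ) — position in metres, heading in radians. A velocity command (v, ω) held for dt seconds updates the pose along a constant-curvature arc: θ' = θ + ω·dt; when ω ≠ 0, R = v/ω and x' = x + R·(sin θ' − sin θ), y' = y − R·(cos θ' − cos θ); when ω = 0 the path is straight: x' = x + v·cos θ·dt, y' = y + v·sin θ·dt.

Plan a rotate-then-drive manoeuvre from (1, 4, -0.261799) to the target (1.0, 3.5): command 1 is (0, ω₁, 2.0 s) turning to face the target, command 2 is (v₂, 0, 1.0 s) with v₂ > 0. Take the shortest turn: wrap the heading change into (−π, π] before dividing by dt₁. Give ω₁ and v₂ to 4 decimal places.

heading to target = atan2(3.5−4, 1−1) = -1.5708
Δθ = wrap(-1.5708 − -0.2618) = -1.3090; ω₁ = Δθ/dt₁ = -0.6545
distance = √((1−1)² + (3.5−4)²) = 0.5000; v₂ = distance/dt₂ = 0.5000

ω₁ = -0.6545, v₂ = 0.5000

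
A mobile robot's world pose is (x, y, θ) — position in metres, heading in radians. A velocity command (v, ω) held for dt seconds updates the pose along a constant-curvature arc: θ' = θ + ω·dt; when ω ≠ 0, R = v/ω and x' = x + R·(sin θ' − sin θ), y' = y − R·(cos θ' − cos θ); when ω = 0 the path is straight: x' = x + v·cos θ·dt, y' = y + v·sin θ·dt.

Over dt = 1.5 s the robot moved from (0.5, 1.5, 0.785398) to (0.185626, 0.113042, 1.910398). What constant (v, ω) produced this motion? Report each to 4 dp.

v = -1.0000, ω = 0.7500

Δθ = 1.910398 − 0.785398 = 1.125000
ω = Δθ/dt = 1.125000/1.5 = 0.7500
R = −Δy/(cos θ' − cos θ) = -1.3333
v = R·ω = -1.3333·0.7500 = -1.0000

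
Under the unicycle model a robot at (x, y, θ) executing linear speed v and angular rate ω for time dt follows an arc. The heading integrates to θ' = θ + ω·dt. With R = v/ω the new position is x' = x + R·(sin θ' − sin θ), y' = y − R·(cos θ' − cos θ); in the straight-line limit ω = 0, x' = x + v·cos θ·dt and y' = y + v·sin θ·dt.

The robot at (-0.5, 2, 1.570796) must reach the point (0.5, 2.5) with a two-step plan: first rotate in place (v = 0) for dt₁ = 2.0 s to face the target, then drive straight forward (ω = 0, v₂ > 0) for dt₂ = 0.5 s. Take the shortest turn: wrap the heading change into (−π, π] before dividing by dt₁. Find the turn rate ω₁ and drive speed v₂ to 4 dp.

heading to target = atan2(2.5−2, 0.5−-0.5) = 0.4636
Δθ = wrap(0.4636 − 1.5708) = -1.1071; ω₁ = Δθ/dt₁ = -0.5536
distance = √((0.5−-0.5)² + (2.5−2)²) = 1.1180; v₂ = distance/dt₂ = 2.2361

ω₁ = -0.5536, v₂ = 2.2361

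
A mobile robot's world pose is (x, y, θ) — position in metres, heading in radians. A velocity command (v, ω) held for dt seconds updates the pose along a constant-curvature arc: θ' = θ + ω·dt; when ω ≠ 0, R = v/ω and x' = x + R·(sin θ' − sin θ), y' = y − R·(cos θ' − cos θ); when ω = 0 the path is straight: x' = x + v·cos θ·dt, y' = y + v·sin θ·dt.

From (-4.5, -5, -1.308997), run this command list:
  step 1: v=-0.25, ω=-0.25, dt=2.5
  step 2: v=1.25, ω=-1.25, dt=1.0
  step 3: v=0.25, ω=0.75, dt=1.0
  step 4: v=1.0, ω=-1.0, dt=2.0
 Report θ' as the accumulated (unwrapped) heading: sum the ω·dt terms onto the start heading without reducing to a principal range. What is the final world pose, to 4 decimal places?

(-7.2883, -4.6244, -4.4340)

step 1: θ'=-1.9340 (R=1.0000) → pose (-4.4688, -4.3859, -1.9340)
step 2: θ'=-3.1840 (R=-1.0000) → pose (-5.4460, -5.0297, -3.1840)
step 3: θ'=-2.4340 (R=0.3333) → pose (-5.6768, -5.1095, -2.4340)
step 4: θ'=-4.4340 (R=-1.0000) → pose (-7.2883, -4.6244, -4.4340)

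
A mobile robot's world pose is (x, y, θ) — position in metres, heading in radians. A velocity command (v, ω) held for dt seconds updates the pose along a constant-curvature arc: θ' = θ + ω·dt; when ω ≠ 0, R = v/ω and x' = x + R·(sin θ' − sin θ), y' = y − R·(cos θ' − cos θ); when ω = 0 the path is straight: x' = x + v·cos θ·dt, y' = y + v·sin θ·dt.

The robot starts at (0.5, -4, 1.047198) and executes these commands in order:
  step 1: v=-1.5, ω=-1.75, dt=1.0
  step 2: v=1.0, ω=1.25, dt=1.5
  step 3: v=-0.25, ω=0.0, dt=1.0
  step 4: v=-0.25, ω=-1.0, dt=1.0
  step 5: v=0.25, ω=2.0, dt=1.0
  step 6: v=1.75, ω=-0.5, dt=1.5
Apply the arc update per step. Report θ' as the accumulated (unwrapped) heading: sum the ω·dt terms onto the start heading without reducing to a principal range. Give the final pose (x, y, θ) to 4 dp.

(-0.3204, -1.6129, 1.4222)

step 1: θ'=-0.7028 (R=0.8571) → pose (-0.7963, -4.2255, -0.7028)
step 2: θ'=1.1722 (R=0.8000) → pose (0.4580, -3.9255, 1.1722)
step 3: θ'=1.1722 (straight) → pose (0.3610, -4.1559, 1.1722)
step 4: θ'=0.1722 (R=0.2500) → pose (0.1734, -4.3052, 0.1722)
step 5: θ'=2.1722 (R=0.1250) → pose (0.2551, -4.1113, 2.1722)
step 6: θ'=1.4222 (R=-3.5000) → pose (-0.3204, -1.6129, 1.4222)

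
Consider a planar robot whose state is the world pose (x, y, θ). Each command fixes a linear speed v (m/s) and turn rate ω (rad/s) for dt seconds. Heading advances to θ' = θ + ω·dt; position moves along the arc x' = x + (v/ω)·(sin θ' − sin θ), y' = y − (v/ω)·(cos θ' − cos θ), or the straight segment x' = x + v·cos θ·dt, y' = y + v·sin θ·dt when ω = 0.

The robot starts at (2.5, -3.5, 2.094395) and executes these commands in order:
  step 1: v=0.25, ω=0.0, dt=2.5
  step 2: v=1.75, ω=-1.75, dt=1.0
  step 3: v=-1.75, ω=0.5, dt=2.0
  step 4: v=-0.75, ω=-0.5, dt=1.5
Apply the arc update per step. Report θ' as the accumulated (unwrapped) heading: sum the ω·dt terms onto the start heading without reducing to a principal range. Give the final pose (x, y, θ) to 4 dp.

step 1: θ'=2.0944 (straight) → pose (2.1875, -2.9587, 2.0944)
step 2: θ'=0.3444 (R=-1.0000) → pose (2.7159, -1.5175, 0.3444)
step 3: θ'=1.3444 (R=-3.5000) → pose (0.4869, -4.0263, 1.3444)
step 4: θ'=0.5944 (R=1.5000) → pose (-0.1348, -4.9323, 0.5944)

(-0.1348, -4.9323, 0.5944)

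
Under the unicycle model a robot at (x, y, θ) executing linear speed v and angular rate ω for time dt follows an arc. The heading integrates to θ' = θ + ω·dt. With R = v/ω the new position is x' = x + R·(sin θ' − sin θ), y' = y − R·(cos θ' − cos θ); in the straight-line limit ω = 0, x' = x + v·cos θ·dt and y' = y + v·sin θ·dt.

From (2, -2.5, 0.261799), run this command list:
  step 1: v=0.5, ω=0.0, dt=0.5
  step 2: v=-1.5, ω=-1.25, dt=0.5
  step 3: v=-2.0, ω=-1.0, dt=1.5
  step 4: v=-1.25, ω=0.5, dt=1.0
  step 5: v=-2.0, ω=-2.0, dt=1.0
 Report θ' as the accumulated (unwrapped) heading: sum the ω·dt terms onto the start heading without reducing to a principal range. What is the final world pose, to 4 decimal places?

(1.5508, 2.4657, -3.3632)

step 1: θ'=0.2618 (straight) → pose (2.2415, -2.4353, 0.2618)
step 2: θ'=-0.3632 (R=1.2000) → pose (1.5046, -2.3979, -0.3632)
step 3: θ'=-1.8632 (R=2.0000) → pose (0.3000, 0.0481, -1.8632)
step 4: θ'=-1.3632 (R=-2.5000) → pose (0.3524, 1.2840, -1.3632)
step 5: θ'=-3.3632 (R=1.0000) → pose (1.5508, 2.4657, -3.3632)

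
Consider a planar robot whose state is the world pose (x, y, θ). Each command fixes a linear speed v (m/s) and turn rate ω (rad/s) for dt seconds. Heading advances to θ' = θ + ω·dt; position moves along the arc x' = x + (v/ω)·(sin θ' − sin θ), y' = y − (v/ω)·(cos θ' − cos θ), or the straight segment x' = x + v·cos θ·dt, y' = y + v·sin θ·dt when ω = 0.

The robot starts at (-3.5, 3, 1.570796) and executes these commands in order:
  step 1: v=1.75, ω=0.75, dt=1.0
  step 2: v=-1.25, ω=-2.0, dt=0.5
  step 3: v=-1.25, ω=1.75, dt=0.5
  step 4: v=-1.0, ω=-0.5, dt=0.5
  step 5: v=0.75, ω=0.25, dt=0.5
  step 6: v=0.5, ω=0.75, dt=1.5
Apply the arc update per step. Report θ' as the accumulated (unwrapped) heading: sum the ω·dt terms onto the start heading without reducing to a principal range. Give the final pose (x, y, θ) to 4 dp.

(-4.4058, 3.6631, 3.1958)

step 1: θ'=2.3208 (R=2.3333) → pose (-4.1261, 4.5905, 2.3208)
step 2: θ'=1.3208 (R=0.6250) → pose (-3.9778, 4.0098, 1.3208)
step 3: θ'=2.1958 (R=-0.7143) → pose (-3.8650, 3.4152, 2.1958)
step 4: θ'=1.9458 (R=2.0000) → pose (-3.6259, 2.9775, 1.9458)
step 5: θ'=2.0708 (R=3.0000) → pose (-3.7847, 3.3170, 2.0708)
step 6: θ'=3.1958 (R=0.6667) → pose (-4.4058, 3.6631, 3.1958)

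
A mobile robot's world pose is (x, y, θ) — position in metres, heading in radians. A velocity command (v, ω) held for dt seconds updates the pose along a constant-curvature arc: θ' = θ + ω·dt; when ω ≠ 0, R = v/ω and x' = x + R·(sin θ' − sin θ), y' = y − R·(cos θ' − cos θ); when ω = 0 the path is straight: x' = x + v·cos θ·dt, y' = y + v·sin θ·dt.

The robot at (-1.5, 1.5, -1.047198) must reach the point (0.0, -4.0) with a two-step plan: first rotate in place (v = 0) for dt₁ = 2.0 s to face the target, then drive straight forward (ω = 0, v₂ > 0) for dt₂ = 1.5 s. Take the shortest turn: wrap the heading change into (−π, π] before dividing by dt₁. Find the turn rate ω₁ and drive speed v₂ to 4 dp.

heading to target = atan2(-4−1.5, 0−-1.5) = -1.3045
Δθ = wrap(-1.3045 − -1.0472) = -0.2573; ω₁ = Δθ/dt₁ = -0.1287
distance = √((0−-1.5)² + (-4−1.5)²) = 5.7009; v₂ = distance/dt₂ = 3.8006

ω₁ = -0.1287, v₂ = 3.8006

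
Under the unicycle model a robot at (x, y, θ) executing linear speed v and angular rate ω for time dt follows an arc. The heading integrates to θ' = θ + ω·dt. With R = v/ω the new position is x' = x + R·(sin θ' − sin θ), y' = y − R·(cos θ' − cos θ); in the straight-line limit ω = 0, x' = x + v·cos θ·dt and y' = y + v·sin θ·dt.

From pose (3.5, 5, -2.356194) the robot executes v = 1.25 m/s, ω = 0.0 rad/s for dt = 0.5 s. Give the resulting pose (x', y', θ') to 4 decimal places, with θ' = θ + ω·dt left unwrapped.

θ' = -2.3562 + 0.0·0.5 = -2.3562
ω = 0 → straight: x' = 3.5 + 1.25·cos(-2.3562)·0.5 = 3.0581
y' = 5 + 1.25·sin(-2.3562)·0.5 = 4.5581

(3.0581, 4.5581, -2.3562)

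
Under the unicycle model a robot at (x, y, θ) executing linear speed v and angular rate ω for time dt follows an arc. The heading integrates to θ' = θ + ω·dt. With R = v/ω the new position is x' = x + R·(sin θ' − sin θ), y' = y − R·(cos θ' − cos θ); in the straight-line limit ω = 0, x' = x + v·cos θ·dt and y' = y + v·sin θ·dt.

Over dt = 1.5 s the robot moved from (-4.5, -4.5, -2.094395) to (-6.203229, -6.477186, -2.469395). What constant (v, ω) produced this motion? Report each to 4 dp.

Δθ = -2.469395 − -2.094395 = -0.375000
ω = Δθ/dt = -0.375000/1.5 = -0.2500
R = −Δy/(cos θ' − cos θ) = -7.0000
v = R·ω = -7.0000·-0.2500 = 1.7500

v = 1.7500, ω = -0.2500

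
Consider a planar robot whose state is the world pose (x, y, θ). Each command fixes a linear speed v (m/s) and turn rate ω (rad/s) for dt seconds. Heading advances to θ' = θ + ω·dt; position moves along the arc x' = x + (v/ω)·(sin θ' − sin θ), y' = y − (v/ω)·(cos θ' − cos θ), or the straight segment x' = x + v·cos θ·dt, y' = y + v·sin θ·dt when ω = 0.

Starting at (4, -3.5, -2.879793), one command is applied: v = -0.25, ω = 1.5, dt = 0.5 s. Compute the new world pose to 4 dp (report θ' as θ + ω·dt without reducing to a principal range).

(4.0982, -3.4274, -2.1298)

θ' = -2.8798 + 1.5·0.5 = -2.1298
R = v/ω = -0.25/1.5 = -0.1667
x' = 4 + -0.1667·(sin -2.1298 − sin -2.8798) = 4.0982
y' = -3.5 − -0.1667·(cos -2.1298 − cos -2.8798) = -3.4274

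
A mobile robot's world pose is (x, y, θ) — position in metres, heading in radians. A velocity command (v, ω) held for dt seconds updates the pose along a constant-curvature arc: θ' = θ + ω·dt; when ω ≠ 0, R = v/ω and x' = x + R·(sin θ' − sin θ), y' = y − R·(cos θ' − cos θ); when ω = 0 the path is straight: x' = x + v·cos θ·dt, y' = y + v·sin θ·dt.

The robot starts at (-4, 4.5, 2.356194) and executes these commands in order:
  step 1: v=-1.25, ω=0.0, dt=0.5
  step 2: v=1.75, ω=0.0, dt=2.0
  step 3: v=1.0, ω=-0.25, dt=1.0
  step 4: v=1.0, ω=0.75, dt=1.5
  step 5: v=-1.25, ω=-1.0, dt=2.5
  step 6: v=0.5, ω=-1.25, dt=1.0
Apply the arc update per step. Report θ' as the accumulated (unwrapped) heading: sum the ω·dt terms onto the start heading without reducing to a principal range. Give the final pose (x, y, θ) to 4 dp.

step 1: θ'=2.3562 (straight) → pose (-3.5581, 4.0581, 2.3562)
step 2: θ'=2.3562 (straight) → pose (-6.0329, 6.5329, 2.3562)
step 3: θ'=2.1062 (R=-4.0000) → pose (-6.6448, 7.3206, 2.1062)
step 4: θ'=3.2312 (R=1.3333) → pose (-7.9108, 7.9684, 3.2312)
step 5: θ'=0.7312 (R=1.2500) → pose (-6.9643, 5.7929, 0.7312)
step 6: θ'=-0.5188 (R=-0.4000) → pose (-6.4988, 5.8425, -0.5188)

(-6.4988, 5.8425, -0.5188)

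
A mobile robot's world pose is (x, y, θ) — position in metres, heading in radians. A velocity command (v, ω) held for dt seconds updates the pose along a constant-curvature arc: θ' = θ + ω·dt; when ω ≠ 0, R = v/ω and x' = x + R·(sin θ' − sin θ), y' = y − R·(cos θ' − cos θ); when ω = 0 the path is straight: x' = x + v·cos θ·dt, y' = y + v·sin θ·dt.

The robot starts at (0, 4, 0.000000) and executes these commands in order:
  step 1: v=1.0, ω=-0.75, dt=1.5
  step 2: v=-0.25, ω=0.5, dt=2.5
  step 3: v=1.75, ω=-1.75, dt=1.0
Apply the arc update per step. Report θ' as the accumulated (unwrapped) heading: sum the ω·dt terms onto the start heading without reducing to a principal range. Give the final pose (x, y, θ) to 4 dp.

(1.8128, 2.4757, -1.6250)

step 1: θ'=-1.1250 (R=-1.3333) → pose (1.2030, 3.2416, -1.1250)
step 2: θ'=0.1250 (R=-0.5000) → pose (0.6896, 3.5221, 0.1250)
step 3: θ'=-1.6250 (R=-1.0000) → pose (1.8128, 2.4757, -1.6250)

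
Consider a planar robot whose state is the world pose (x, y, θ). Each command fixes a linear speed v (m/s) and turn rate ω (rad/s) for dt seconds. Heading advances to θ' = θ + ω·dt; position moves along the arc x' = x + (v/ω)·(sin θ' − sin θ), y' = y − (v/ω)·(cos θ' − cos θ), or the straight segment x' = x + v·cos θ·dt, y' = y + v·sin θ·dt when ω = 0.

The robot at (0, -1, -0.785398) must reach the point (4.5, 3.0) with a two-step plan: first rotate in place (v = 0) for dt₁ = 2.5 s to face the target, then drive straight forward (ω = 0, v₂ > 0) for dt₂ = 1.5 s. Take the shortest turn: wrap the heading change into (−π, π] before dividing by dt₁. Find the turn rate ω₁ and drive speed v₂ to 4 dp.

heading to target = atan2(3−-1, 4.5−0) = 0.7266
Δθ = wrap(0.7266 − -0.7854) = 1.5120; ω₁ = Δθ/dt₁ = 0.6048
distance = √((4.5−0)² + (3−-1)²) = 6.0208; v₂ = distance/dt₂ = 4.0139

ω₁ = 0.6048, v₂ = 4.0139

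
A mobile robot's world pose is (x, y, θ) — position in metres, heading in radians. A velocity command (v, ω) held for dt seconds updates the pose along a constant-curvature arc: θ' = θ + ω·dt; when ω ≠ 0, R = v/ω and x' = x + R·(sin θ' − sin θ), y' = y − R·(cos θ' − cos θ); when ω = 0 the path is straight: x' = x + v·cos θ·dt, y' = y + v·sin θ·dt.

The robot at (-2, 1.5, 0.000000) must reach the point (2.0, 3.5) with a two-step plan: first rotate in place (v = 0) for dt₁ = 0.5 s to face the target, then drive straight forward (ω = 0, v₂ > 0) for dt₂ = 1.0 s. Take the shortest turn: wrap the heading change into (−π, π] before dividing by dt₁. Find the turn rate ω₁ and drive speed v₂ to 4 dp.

ω₁ = 0.9273, v₂ = 4.4721

heading to target = atan2(3.5−1.5, 2−-2) = 0.4636
Δθ = wrap(0.4636 − 0.0000) = 0.4636; ω₁ = Δθ/dt₁ = 0.9273
distance = √((2−-2)² + (3.5−1.5)²) = 4.4721; v₂ = distance/dt₂ = 4.4721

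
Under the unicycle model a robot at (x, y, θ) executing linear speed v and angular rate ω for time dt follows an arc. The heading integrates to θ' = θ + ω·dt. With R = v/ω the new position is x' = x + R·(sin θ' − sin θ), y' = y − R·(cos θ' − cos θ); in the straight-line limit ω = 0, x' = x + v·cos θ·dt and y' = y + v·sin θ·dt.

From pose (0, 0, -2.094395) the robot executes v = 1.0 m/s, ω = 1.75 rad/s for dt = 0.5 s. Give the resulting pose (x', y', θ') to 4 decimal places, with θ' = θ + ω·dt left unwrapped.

(-0.0416, -0.4824, -1.2194)

θ' = -2.0944 + 1.75·0.5 = -1.2194
R = v/ω = 1.0/1.75 = 0.5714
x' = 0 + 0.5714·(sin -1.2194 − sin -2.0944) = -0.0416
y' = 0 − 0.5714·(cos -1.2194 − cos -2.0944) = -0.4824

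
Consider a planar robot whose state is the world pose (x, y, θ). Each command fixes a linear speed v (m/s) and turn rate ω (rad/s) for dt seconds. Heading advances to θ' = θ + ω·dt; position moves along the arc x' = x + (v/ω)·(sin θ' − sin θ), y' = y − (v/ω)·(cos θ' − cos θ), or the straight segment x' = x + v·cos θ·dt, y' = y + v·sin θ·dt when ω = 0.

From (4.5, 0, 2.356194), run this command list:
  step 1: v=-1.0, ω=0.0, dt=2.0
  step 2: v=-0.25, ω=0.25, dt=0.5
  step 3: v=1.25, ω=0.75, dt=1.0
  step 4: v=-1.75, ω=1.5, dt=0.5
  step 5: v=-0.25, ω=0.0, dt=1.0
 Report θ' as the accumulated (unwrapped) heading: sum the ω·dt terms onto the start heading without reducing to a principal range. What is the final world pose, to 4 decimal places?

step 1: θ'=2.3562 (straight) → pose (5.9142, -1.4142, 2.3562)
step 2: θ'=2.4812 (R=-1.0000) → pose (6.0079, -1.4969, 2.4812)
step 3: θ'=3.2312 (R=1.6667) → pose (4.8364, -1.1531, 3.2312)
step 4: θ'=3.9812 (R=-1.1667) → pose (5.6004, -0.7702, 3.9812)
step 5: θ'=3.9812 (straight) → pose (5.7674, -0.5841, 3.9812)

(5.7674, -0.5841, 3.9812)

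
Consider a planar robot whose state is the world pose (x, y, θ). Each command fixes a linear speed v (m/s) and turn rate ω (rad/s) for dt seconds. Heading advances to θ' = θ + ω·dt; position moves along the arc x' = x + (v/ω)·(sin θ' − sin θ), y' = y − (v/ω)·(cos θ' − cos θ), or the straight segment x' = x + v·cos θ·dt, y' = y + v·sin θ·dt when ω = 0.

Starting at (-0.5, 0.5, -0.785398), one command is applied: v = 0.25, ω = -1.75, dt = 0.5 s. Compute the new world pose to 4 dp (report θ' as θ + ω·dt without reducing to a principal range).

θ' = -0.7854 + -1.75·0.5 = -1.6604
R = v/ω = 0.25/-1.75 = -0.1429
x' = -0.5 + -0.1429·(sin -1.6604 − sin -0.7854) = -0.4587
y' = 0.5 − -0.1429·(cos -1.6604 − cos -0.7854) = 0.3862

(-0.4587, 0.3862, -1.6604)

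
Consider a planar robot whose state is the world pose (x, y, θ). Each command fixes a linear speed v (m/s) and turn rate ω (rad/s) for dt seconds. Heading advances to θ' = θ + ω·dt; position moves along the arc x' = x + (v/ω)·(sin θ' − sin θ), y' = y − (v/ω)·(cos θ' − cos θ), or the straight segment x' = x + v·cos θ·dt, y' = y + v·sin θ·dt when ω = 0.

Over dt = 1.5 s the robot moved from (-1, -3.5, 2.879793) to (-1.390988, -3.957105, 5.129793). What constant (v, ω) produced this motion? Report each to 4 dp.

Δθ = 5.129793 − 2.879793 = 2.250000
ω = Δθ/dt = 2.250000/1.5 = 1.5000
R = −Δy/(cos θ' − cos θ) = 0.3333
v = R·ω = 0.3333·1.5000 = 0.5000

v = 0.5000, ω = 1.5000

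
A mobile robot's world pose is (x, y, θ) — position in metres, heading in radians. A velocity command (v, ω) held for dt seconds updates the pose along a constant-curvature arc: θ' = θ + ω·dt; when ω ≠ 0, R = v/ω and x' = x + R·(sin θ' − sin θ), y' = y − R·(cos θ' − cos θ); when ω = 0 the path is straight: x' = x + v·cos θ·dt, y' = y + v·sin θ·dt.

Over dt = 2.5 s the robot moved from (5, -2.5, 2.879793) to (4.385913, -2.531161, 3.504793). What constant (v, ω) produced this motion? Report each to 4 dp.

Δθ = 3.504793 − 2.879793 = 0.625000
ω = Δθ/dt = 0.625000/2.5 = 0.2500
R = Δx/(sin θ' − sin θ) = 1.0000
v = R·ω = 1.0000·0.2500 = 0.2500

v = 0.2500, ω = 0.2500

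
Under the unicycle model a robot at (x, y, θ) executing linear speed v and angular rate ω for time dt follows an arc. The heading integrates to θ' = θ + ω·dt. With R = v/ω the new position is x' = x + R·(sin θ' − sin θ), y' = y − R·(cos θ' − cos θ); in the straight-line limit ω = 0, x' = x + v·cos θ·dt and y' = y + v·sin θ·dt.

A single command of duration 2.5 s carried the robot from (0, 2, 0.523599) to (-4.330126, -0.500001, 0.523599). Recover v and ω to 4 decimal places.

Δθ = 0.523599 − 0.523599 = 0.000000
ω = Δθ/dt = 0.000000/2.5 = 0.0000
ω = 0 → v = (Δx·cos θ + Δy·sin θ)/dt = -2.0000

v = -2.0000, ω = 0.0000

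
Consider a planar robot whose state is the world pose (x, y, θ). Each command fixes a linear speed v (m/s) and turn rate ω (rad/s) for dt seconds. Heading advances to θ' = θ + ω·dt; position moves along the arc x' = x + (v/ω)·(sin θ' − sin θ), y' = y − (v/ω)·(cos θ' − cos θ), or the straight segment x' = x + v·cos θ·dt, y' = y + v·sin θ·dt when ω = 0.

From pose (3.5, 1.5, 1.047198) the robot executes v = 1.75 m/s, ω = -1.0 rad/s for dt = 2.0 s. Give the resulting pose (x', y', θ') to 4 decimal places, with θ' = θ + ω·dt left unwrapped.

(6.4419, 1.6390, -0.9528)

θ' = 1.0472 + -1.0·2.0 = -0.9528
R = v/ω = 1.75/-1.0 = -1.7500
x' = 3.5 + -1.7500·(sin -0.9528 − sin 1.0472) = 6.4419
y' = 1.5 − -1.7500·(cos -0.9528 − cos 1.0472) = 1.6390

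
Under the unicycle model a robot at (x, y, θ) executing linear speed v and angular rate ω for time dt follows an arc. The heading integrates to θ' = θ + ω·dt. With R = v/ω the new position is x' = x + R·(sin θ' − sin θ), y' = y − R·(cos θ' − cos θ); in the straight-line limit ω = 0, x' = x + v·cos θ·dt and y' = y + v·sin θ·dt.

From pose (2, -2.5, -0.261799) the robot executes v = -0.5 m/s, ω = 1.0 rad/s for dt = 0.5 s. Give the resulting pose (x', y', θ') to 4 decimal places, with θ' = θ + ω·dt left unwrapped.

θ' = -0.2618 + 1.0·0.5 = 0.2382
R = v/ω = -0.5/1.0 = -0.5000
x' = 2 + -0.5000·(sin 0.2382 − sin -0.2618) = 1.7526
y' = -2.5 − -0.5000·(cos 0.2382 − cos -0.2618) = -2.4971

(1.7526, -2.4971, 0.2382)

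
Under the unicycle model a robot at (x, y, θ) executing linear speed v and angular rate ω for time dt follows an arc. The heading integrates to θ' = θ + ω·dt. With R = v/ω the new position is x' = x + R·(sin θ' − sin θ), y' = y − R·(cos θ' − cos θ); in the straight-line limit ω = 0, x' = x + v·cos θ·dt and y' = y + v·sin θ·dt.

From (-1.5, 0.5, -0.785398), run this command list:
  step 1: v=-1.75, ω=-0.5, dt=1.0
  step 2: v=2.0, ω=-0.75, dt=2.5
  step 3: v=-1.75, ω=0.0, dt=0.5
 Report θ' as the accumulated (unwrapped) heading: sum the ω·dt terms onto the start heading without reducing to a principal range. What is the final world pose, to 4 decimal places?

(-4.1176, -1.4439, -3.1604)

step 1: θ'=-1.2854 (R=3.5000) → pose (-2.3836, 1.9895, -1.2854)
step 2: θ'=-3.1604 (R=-2.6667) → pose (-4.9925, -1.4275, -3.1604)
step 3: θ'=-3.1604 (straight) → pose (-4.1176, -1.4439, -3.1604)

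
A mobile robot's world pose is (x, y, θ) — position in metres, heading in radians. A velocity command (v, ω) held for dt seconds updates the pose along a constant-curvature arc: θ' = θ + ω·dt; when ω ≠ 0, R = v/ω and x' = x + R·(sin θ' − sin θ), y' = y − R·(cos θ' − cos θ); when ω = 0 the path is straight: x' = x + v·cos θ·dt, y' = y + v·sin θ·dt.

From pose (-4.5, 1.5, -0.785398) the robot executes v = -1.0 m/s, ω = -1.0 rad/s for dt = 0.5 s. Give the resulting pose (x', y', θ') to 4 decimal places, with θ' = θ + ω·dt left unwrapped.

θ' = -0.7854 + -1.0·0.5 = -1.2854
R = v/ω = -1.0/-1.0 = 1.0000
x' = -4.5 + 1.0000·(sin -1.2854 − sin -0.7854) = -4.7524
y' = 1.5 − 1.0000·(cos -1.2854 − cos -0.7854) = 1.9256

(-4.7524, 1.9256, -1.2854)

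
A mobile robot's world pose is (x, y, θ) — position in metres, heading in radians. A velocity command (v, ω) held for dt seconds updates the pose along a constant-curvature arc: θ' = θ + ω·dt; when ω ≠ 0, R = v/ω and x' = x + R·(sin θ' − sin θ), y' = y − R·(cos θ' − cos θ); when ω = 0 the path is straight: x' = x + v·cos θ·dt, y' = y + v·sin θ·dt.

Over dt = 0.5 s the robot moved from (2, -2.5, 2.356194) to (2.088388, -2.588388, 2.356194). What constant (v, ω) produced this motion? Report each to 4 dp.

v = -0.2500, ω = 0.0000

Δθ = 2.356194 − 2.356194 = 0.000000
ω = Δθ/dt = 0.000000/0.5 = 0.0000
ω = 0 → v = (Δx·cos θ + Δy·sin θ)/dt = -0.2500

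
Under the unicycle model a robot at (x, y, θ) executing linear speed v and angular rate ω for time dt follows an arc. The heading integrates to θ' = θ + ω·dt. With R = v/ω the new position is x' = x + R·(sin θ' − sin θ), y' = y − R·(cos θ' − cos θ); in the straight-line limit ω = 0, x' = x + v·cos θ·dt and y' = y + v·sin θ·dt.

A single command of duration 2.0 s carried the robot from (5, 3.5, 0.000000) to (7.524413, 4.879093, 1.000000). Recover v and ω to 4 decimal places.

Δθ = 1.000000 − 0.000000 = 1.000000
ω = Δθ/dt = 1.000000/2.0 = 0.5000
R = Δx/(sin θ' − sin θ) = 3.0000
v = R·ω = 3.0000·0.5000 = 1.5000

v = 1.5000, ω = 0.5000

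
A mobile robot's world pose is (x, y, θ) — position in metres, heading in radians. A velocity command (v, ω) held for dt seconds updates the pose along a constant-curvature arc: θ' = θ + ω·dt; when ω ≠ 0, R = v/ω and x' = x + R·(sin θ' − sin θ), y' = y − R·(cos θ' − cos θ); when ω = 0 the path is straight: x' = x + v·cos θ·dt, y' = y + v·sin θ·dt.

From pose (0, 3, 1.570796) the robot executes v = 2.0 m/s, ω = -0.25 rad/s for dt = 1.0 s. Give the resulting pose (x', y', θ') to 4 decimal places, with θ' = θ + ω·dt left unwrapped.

θ' = 1.5708 + -0.25·1.0 = 1.3208
R = v/ω = 2.0/-0.25 = -8.0000
x' = 0 + -8.0000·(sin 1.3208 − sin 1.5708) = 0.2487
y' = 3 − -8.0000·(cos 1.3208 − cos 1.5708) = 4.9792

(0.2487, 4.9792, 1.3208)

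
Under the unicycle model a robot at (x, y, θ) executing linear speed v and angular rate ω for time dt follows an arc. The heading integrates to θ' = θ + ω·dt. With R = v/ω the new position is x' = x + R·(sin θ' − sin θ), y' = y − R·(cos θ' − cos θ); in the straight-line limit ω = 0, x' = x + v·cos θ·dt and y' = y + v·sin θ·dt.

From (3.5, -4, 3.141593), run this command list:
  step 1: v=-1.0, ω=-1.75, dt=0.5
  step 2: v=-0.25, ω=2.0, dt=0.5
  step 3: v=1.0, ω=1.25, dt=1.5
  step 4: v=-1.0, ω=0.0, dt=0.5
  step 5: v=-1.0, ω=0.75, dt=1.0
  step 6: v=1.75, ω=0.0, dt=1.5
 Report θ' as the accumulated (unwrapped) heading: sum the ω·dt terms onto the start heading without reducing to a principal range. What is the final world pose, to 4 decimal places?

step 1: θ'=2.2666 (R=0.5714) → pose (3.9386, -4.2051, 2.2666)
step 2: θ'=3.2666 (R=-0.1250) → pose (4.0501, -4.2490, 3.2666)
step 3: θ'=5.1416 (R=0.8000) → pose (3.4224, -5.3757, 5.1416)
step 4: θ'=5.1416 (straight) → pose (3.2144, -4.9211, 5.1416)
step 5: θ'=5.8916 (R=-1.3333) → pose (2.5108, -4.2435, 5.8916)
step 6: θ'=5.8916 (straight) → pose (4.9371, -5.2454, 5.8916)

(4.9371, -5.2454, 5.8916)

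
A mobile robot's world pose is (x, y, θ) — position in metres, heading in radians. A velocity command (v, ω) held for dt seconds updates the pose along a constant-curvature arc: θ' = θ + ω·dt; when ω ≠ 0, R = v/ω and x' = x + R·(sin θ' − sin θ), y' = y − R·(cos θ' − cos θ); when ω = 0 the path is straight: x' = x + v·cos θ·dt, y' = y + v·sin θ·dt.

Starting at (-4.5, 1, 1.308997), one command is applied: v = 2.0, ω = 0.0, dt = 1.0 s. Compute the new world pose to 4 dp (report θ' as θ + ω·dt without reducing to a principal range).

θ' = 1.3090 + 0.0·1.0 = 1.3090
ω = 0 → straight: x' = -4.5 + 2.0·cos(1.3090)·1.0 = -3.9824
y' = 1 + 2.0·sin(1.3090)·1.0 = 2.9319

(-3.9824, 2.9319, 1.3090)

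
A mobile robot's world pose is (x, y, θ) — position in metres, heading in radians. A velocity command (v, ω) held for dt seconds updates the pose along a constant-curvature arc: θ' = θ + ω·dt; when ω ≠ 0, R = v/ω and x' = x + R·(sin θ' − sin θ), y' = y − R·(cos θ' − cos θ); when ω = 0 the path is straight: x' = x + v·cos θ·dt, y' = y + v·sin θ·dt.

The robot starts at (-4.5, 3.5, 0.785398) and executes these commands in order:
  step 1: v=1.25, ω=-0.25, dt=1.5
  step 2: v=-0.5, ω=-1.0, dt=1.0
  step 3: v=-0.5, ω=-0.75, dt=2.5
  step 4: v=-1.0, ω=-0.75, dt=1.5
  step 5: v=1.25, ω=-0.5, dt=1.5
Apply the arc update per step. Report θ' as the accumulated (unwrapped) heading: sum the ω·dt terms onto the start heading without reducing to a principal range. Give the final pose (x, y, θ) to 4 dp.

(-3.3163, 7.1711, -4.3396)

step 1: θ'=0.4104 (R=-5.0000) → pose (-2.9593, 4.5493, 0.4104)
step 2: θ'=-0.5896 (R=0.5000) → pose (-3.4368, 4.5922, -0.5896)
step 3: θ'=-2.4646 (R=0.6667) → pose (-3.4838, 5.6659, -2.4646)
step 4: θ'=-3.5896 (R=1.3333) → pose (-2.0710, 5.8284, -3.5896)
step 5: θ'=-4.3396 (R=-2.5000) → pose (-3.3163, 7.1711, -4.3396)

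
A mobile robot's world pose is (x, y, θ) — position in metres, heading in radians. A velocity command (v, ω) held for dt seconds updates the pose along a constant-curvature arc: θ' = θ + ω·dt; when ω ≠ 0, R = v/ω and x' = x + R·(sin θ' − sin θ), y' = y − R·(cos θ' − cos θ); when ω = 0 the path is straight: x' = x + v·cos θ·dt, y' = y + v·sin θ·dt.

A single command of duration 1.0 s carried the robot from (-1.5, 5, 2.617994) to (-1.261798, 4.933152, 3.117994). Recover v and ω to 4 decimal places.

Δθ = 3.117994 − 2.617994 = 0.500000
ω = Δθ/dt = 0.500000/1.0 = 0.5000
R = Δx/(sin θ' − sin θ) = -0.5000
v = R·ω = -0.5000·0.5000 = -0.2500

v = -0.2500, ω = 0.5000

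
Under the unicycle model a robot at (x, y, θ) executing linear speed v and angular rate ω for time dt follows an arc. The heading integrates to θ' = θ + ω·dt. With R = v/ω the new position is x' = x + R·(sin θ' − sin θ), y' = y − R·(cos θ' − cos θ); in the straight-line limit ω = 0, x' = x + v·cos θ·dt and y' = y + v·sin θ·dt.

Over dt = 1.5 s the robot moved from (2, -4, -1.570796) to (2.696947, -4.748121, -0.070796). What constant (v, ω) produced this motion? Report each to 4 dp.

Δθ = -0.070796 − -1.570796 = 1.500000
ω = Δθ/dt = 1.500000/1.5 = 1.0000
R = −Δy/(cos θ' − cos θ) = 0.7500
v = R·ω = 0.7500·1.0000 = 0.7500

v = 0.7500, ω = 1.0000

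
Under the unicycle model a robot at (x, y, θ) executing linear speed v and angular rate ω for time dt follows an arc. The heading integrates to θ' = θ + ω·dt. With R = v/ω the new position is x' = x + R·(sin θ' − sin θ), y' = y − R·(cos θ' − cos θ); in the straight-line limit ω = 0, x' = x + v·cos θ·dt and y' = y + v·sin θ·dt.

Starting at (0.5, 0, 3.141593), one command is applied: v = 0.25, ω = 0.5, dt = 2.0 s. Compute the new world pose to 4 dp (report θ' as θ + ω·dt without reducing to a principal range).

θ' = 3.1416 + 0.5·2.0 = 4.1416
R = v/ω = 0.25/0.5 = 0.5000
x' = 0.5 + 0.5000·(sin 4.1416 − sin 3.1416) = 0.0793
y' = 0 − 0.5000·(cos 4.1416 − cos 3.1416) = -0.2298

(0.0793, -0.2298, 4.1416)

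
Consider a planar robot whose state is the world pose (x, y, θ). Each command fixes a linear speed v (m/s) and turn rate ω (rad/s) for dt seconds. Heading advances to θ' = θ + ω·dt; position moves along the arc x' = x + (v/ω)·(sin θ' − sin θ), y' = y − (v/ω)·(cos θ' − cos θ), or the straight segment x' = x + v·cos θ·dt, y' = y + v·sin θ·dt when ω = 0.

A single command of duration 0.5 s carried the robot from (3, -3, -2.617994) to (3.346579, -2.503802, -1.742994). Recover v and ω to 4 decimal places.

v = -1.2500, ω = 1.7500

Δθ = -1.742994 − -2.617994 = 0.875000
ω = Δθ/dt = 0.875000/0.5 = 1.7500
R = −Δy/(cos θ' − cos θ) = -0.7143
v = R·ω = -0.7143·1.7500 = -1.2500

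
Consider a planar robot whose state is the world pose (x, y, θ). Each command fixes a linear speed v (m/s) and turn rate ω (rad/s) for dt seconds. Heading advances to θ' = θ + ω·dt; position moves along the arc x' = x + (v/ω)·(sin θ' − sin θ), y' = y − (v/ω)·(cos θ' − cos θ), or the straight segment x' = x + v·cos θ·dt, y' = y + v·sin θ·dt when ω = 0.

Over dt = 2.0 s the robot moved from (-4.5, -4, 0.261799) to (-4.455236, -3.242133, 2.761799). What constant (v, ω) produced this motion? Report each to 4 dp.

Δθ = 2.761799 − 0.261799 = 2.500000
ω = Δθ/dt = 2.500000/2.0 = 1.2500
R = −Δy/(cos θ' − cos θ) = 0.4000
v = R·ω = 0.4000·1.2500 = 0.5000

v = 0.5000, ω = 1.2500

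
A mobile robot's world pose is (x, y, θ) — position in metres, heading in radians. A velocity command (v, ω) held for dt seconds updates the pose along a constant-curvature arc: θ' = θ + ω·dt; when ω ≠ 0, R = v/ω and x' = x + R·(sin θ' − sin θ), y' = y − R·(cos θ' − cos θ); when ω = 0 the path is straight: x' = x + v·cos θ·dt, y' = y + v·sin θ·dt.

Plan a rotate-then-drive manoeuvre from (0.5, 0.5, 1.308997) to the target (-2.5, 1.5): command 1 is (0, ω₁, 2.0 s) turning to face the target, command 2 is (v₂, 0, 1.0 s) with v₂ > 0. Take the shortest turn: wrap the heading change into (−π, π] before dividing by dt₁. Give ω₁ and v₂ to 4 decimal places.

heading to target = atan2(1.5−0.5, -2.5−0.5) = 2.8198
Δθ = wrap(2.8198 − 1.3090) = 1.5108; ω₁ = Δθ/dt₁ = 0.7554
distance = √((-2.5−0.5)² + (1.5−0.5)²) = 3.1623; v₂ = distance/dt₂ = 3.1623

ω₁ = 0.7554, v₂ = 3.1623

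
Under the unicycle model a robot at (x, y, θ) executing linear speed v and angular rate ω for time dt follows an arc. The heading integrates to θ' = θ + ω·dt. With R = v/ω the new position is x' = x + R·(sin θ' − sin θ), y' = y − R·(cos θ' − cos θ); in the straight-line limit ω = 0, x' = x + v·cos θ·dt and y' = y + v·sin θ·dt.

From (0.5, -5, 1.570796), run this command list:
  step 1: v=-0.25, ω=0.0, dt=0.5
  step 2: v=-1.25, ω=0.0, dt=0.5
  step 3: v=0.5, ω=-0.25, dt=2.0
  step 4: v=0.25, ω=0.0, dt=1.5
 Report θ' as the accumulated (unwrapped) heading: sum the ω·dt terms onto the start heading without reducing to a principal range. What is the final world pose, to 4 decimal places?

(0.9246, -4.4621, 1.0708)

step 1: θ'=1.5708 (straight) → pose (0.5000, -5.1250, 1.5708)
step 2: θ'=1.5708 (straight) → pose (0.5000, -5.7500, 1.5708)
step 3: θ'=1.0708 (R=-2.0000) → pose (0.7448, -4.7911, 1.0708)
step 4: θ'=1.0708 (straight) → pose (0.9246, -4.4621, 1.0708)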